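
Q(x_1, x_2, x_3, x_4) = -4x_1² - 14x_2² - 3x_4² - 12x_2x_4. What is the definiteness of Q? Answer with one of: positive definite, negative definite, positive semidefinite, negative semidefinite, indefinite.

negative semidefinite

Write A = [[-4, 0, 0, 0], [0, -14, 0, -6], [0, 0, 0, 0], [0, -6, 0, -3]].
Symmetric row and column elimination reduces A to a congruent diagonal form with pivots -4, -14, 0, -3/7.
So there are 3 negative, 1 zero pivots.
Hence Q is negative semidefinite.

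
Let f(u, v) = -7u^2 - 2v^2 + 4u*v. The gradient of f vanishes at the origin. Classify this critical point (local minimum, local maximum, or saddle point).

The Hessian at the origin is H = [[-14, 4], [4, -4]].
det H = -14·-4 − (4)² = 40 > 0 and H[1,1] = -14 < 0, so H is negative definite.
Therefore the origin is a local maximum.

local maximum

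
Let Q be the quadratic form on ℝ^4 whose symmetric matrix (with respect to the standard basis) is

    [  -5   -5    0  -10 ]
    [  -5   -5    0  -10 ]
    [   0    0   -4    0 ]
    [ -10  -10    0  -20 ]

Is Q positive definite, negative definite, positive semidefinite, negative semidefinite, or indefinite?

negative semidefinite

Symmetric row and column elimination reduces A to a congruent diagonal form with pivots -5, 0, -4, 0.
That gives 2 negative, 2 zero pivots.
Hence Q is negative semidefinite.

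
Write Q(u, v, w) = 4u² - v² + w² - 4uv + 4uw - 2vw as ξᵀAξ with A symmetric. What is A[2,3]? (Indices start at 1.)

The coefficient of v·w in Q is -2. For a symmetric A this equals A[2,3] + A[3,2] = 2·A[2,3].
So A[2,3] = -2/2 = -1.

-1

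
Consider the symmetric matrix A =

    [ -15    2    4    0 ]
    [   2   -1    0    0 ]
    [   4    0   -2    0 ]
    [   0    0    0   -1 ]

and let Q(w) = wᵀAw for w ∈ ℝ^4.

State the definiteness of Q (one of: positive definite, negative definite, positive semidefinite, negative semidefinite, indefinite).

Leading principal minors: Δ_1 = -15, Δ_2 = 11, Δ_3 = -6, Δ_4 = 6.
The signs alternate starting with Δ_1 < 0, so by Sylvester's criterion Q is negative definite.

negative definite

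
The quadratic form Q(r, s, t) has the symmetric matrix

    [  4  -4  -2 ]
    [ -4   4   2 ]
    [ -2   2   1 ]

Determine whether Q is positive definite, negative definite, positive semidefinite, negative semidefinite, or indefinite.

Congruent diagonalization of A (simultaneous row and column reduction) yields pivots 4, 0, 0.
That gives 1 positive, 2 zero pivots.
Hence Q is positive semidefinite.

positive semidefinite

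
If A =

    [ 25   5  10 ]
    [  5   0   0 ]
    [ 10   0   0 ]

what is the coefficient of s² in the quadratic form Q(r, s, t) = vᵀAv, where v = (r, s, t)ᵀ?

0

The coefficient of s² is the diagonal entry A[2,2] = 0.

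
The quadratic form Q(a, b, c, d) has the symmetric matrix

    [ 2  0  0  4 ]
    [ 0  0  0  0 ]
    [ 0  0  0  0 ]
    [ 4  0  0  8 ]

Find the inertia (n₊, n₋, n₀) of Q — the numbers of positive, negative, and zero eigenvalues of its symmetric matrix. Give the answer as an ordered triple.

(1, 0, 3)

Applying the same elementary operations to the rows and columns of A produces a congruent diagonal matrix with entries 2, 0, 0, 0.
That gives 1 positive, 3 zero pivots.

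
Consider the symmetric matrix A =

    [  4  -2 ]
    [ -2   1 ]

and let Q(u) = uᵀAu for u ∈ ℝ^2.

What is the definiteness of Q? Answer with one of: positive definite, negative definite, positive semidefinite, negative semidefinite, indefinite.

Row-reducing A symmetrically gives the diagonal entries 4, 0.
Counting signs: 1 positive, 1 zero.
Hence Q is positive semidefinite.

positive semidefinite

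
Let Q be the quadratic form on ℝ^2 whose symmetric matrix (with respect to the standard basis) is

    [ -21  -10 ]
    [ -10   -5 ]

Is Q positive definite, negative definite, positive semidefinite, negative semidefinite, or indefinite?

negative definite

Leading principal minors: Δ_1 = -21, Δ_2 = 5.
The signs alternate starting with Δ_1 < 0, so by Sylvester's criterion Q is negative definite.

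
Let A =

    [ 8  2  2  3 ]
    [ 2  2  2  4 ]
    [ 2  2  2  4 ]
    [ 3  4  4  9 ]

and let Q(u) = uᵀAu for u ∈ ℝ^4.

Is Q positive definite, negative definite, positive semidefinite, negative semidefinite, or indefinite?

Applying the same elementary operations to the rows and columns of A produces a congruent diagonal matrix with entries 8, 3/2, 0, 5/6.
That gives 3 positive, 1 zero pivots.
Hence Q is positive semidefinite.

positive semidefinite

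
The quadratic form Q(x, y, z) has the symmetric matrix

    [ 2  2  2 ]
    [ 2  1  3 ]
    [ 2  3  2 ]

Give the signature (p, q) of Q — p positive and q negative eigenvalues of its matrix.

(2, 1)

An LDLᵀ factorisation of A has diagonal entries 2, -1, 1.
So there are 2 positive, 1 negative pivots.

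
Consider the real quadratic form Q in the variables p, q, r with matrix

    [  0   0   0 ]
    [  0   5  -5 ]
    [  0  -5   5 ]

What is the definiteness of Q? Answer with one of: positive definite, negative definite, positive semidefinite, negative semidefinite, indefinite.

Symmetric row and column elimination reduces A to a congruent diagonal form with pivots 0, 5, 0.
So there are 1 positive, 2 zero pivots.
Hence Q is positive semidefinite.

positive semidefinite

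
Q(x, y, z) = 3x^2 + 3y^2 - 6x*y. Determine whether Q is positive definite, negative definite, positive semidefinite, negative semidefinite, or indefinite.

Write A = [[3, -3, 0], [-3, 3, 0], [0, 0, 0]].
Congruent diagonalization of A (simultaneous row and column reduction) yields pivots 3, 0, 0.
So there are 1 positive, 2 zero pivots.
Hence Q is positive semidefinite.

positive semidefinite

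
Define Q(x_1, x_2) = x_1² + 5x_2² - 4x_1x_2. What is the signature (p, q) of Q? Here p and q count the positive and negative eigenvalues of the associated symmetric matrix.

The symmetric matrix is A = [[1, -2], [-2, 5]].
Row-reducing A symmetrically gives the diagonal entries 1, 1.
That gives 2 positive pivots.

(2, 0)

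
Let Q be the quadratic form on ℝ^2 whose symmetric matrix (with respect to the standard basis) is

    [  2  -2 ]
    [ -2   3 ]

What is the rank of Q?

Row-reducing A symmetrically gives the diagonal entries 2, 1.
So there are 2 positive pivots.
The rank is the number of nonzero pivots: 2.

2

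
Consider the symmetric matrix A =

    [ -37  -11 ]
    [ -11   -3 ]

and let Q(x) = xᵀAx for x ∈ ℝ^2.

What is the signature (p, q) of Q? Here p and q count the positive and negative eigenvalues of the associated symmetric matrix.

(1, 1)

Applying the same elementary operations to the rows and columns of A produces a congruent diagonal matrix with entries -37, 10/37.
That gives 1 positive, 1 negative pivots.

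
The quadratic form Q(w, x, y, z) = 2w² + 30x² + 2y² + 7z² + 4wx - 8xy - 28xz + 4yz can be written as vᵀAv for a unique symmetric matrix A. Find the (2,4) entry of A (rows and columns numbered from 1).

The coefficient of x·z in Q is -28. For a symmetric A this equals A[2,4] + A[4,2] = 2·A[2,4].
So A[2,4] = -28/2 = -14.

-14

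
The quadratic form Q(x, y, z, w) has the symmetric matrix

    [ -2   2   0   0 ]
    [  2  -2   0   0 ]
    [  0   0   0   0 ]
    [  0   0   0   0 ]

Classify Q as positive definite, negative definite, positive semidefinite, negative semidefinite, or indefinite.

Symmetric row and column elimination reduces A to a congruent diagonal form with pivots -2, 0, 0, 0.
Counting signs: 1 negative, 3 zero.
Hence Q is negative semidefinite.

negative semidefinite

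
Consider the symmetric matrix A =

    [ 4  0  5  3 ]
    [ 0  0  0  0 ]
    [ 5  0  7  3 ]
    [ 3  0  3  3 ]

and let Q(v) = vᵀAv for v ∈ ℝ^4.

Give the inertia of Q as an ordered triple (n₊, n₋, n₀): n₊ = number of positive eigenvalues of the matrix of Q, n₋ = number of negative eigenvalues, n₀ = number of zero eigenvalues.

Row-reducing A symmetrically gives the diagonal entries 4, 0, 3/4, 0.
So there are 2 positive, 2 zero pivots.

(2, 0, 2)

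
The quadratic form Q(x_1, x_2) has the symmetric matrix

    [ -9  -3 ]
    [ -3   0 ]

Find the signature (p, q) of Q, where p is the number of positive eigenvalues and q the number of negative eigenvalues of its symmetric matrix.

Congruent diagonalization of A (simultaneous row and column reduction) yields pivots -9, 1.
So there are 1 positive, 1 negative pivots.

(1, 1)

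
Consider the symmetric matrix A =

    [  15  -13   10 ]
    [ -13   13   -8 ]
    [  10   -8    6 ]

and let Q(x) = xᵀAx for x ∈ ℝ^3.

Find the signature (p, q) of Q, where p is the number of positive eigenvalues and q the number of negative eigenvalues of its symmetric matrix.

(2, 1)

An LDLᵀ factorisation of A has diagonal entries 15, 26/15, -12/13.
So there are 2 positive, 1 negative pivots.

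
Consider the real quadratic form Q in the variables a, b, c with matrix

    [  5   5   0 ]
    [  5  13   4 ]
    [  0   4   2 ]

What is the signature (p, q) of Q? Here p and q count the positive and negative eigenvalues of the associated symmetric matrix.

Congruent diagonalization of A (simultaneous row and column reduction) yields pivots 5, 8, 0.
That gives 2 positive, 1 zero pivots.

(2, 0)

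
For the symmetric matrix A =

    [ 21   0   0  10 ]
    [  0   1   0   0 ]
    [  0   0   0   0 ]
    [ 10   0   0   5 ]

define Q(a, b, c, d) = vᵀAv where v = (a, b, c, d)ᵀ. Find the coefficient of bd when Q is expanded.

0

The coefficient of bd is A[2,4] + A[4,2] = 2·0 = 0.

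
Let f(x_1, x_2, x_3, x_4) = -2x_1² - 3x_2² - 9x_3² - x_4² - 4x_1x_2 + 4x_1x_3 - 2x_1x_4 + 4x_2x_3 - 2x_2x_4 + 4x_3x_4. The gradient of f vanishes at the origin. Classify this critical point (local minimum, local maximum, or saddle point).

local maximum

The Hessian at the origin is H = [[-4, -4, 4, -2], [-4, -6, 4, -2], [4, 4, -18, 4], [-2, -2, 4, -2]].
An LDLᵀ factorisation of H has diagonal entries -4, -2, -14, -5/7.
Counting signs: 4 negative.
H is negative definite, so the origin is a strict local maximum.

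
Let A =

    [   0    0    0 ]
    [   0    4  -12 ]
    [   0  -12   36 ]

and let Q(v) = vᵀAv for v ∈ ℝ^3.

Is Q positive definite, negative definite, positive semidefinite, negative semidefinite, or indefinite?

Row-reducing A symmetrically gives the diagonal entries 0, 4, 0.
That gives 1 positive, 2 zero pivots.
Hence Q is positive semidefinite.

positive semidefinite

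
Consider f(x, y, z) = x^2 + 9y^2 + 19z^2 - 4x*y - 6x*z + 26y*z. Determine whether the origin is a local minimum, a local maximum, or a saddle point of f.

local minimum

The Hessian at the origin is H = [[2, -4, -6], [-4, 18, 26], [-6, 26, 38]].
Symmetric row and column elimination reduces H to a congruent diagonal form with pivots 2, 10, 2/5.
So there are 3 positive pivots.
H is positive definite, so the origin is a strict local minimum.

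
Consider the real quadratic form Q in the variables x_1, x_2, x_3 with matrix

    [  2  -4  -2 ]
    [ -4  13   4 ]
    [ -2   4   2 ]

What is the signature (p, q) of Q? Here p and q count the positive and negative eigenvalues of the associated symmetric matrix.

(2, 0)

Row-reducing A symmetrically gives the diagonal entries 2, 5, 0.
So there are 2 positive, 1 zero pivots.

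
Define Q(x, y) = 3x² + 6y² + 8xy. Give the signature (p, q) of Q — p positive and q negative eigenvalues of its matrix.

(2, 0)

Write A = [[3, 4], [4, 6]].
An LDLᵀ factorisation of A has diagonal entries 3, 2/3.
That gives 2 positive pivots.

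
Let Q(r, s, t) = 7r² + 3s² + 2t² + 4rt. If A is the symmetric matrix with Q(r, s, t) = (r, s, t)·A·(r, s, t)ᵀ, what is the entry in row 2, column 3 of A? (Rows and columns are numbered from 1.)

0

The coefficient of s·t in Q is 0. For a symmetric A this equals A[2,3] + A[3,2] = 2·A[2,3].
So A[2,3] = 0/2 = 0.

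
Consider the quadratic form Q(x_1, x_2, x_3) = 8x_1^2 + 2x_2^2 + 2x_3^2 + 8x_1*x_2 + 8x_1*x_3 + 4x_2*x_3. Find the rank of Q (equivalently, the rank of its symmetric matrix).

The symmetric matrix is A = [[8, 4, 4], [4, 2, 2], [4, 2, 2]].
Row-reducing A symmetrically gives the diagonal entries 8, 0, 0.
That gives 1 positive, 2 zero pivots.
The rank is the number of nonzero pivots: 1.

1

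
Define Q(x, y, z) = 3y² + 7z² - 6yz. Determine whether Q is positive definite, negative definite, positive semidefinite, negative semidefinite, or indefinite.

positive semidefinite

The associated matrix is A = [[0, 0, 0], [0, 3, -3], [0, -3, 7]].
Congruent diagonalization of A (simultaneous row and column reduction) yields pivots 0, 3, 4.
Counting signs: 2 positive, 1 zero.
Hence Q is positive semidefinite.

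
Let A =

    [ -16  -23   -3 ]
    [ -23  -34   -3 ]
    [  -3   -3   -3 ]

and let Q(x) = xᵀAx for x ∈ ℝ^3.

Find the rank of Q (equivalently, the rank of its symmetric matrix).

Row-reducing A symmetrically gives the diagonal entries -16, -15/16, -3/5.
That gives 3 negative pivots.
The rank is the number of nonzero pivots: 3.

3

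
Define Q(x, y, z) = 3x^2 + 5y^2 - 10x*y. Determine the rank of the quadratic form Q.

2

The symmetric matrix is A = [[3, -5, 0], [-5, 5, 0], [0, 0, 0]].
Applying the same elementary operations to the rows and columns of A produces a congruent diagonal matrix with entries 3, -10/3, 0.
So there are 1 positive, 1 negative, 1 zero pivots.
The rank is the number of nonzero pivots: 2.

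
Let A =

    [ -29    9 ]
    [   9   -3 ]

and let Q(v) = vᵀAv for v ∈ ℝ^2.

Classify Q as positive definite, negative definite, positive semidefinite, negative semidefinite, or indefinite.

negative definite

Leading principal minors: Δ_1 = -29, Δ_2 = 6.
The signs alternate starting with Δ_1 < 0, so by Sylvester's criterion Q is negative definite.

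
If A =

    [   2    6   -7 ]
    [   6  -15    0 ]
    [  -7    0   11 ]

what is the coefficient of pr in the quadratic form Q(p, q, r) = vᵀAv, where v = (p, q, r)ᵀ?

-14

The coefficient of pr is A[1,3] + A[3,1] = 2·(-7) = -14.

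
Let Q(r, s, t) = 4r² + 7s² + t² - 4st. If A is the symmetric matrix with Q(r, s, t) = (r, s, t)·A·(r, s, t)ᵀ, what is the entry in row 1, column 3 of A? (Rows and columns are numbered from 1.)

0

The coefficient of r·t in Q is 0. For a symmetric A this equals A[1,3] + A[3,1] = 2·A[1,3].
So A[1,3] = 0/2 = 0.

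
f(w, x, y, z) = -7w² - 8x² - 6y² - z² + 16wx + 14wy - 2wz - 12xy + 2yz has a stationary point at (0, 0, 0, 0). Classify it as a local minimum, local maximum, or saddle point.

saddle point

The Hessian at the origin is H = [[-14, 16, 14, -2], [16, -16, -12, 0], [14, -12, -12, 2], [-2, 0, 2, -2]].
Row-reducing H symmetrically gives the diagonal entries -14, 16/7, -5, -4/5.
That gives 1 positive, 3 negative pivots.
H is indefinite, so the origin is a saddle point.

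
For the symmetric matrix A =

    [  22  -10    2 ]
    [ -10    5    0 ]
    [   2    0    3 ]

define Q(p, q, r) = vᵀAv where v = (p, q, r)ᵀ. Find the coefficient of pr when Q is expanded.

4

The coefficient of pr is A[1,3] + A[3,1] = 2·2 = 4.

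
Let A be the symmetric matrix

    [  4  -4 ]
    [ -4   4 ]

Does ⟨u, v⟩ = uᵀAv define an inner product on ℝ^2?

no

For the 2×2 matrix [[4, -4], [-4, 4]]: det = 4·4 − (-4)² = 0, trace = 8.
det = 0 so one eigenvalue is zero; the form is semidefinite with the sign of the trace.
⟨·,·⟩ is an inner product exactly when A is positive definite.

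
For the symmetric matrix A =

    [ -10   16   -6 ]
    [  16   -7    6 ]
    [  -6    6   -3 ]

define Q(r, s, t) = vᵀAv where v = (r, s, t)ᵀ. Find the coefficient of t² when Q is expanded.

The coefficient of t² is the diagonal entry A[3,3] = -3.

-3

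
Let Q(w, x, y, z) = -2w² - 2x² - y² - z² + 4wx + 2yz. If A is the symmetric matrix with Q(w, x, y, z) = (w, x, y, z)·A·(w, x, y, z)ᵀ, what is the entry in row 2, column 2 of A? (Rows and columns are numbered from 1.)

The coefficient of x² in Q is -2, and that is exactly A[2,2].

-2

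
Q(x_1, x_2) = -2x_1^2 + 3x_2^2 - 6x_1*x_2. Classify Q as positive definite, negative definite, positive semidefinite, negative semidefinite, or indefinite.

The symmetric matrix of Q is [[-2, -3], [-3, 3]].
For the 2×2 matrix [[-2, -3], [-3, 3]]: det = -2·3 − (-3)² = -15, trace = 1.
det < 0 so the eigenvalues have opposite signs; the form is indefinite.

indefinite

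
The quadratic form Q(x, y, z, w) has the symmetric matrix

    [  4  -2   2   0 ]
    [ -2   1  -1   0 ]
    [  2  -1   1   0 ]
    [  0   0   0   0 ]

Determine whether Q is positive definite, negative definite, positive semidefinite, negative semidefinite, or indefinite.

Applying the same elementary operations to the rows and columns of A produces a congruent diagonal matrix with entries 4, 0, 0, 0.
That gives 1 positive, 3 zero pivots.
Hence Q is positive semidefinite.

positive semidefinite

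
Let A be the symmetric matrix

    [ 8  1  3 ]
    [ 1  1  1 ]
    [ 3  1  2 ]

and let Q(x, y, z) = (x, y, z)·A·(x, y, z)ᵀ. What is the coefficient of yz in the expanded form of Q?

The coefficient of yz is A[2,3] + A[3,2] = 2·1 = 2.

2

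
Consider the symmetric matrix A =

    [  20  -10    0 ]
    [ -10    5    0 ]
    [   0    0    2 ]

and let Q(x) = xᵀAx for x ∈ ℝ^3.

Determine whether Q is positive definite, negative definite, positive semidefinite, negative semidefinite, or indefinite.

positive semidefinite

Row-reducing A symmetrically gives the diagonal entries 20, 0, 2.
That gives 2 positive, 1 zero pivots.
Hence Q is positive semidefinite.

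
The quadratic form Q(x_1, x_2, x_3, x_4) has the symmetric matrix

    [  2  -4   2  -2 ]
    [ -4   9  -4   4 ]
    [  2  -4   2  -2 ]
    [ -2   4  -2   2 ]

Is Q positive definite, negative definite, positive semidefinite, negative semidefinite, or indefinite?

positive semidefinite

Applying the same elementary operations to the rows and columns of A produces a congruent diagonal matrix with entries 2, 1, 0, 0.
That gives 2 positive, 2 zero pivots.
Hence Q is positive semidefinite.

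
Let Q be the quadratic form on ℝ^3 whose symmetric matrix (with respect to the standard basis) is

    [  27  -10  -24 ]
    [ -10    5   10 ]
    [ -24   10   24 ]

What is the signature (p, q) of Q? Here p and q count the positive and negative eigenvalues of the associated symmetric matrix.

(3, 0)

Row-reducing A symmetrically gives the diagonal entries 27, 35/27, 12/7.
So there are 3 positive pivots.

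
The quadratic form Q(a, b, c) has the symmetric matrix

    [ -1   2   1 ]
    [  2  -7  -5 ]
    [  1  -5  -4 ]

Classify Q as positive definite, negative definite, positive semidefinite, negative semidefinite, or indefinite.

Symmetric row and column elimination reduces A to a congruent diagonal form with pivots -1, -3, 0.
So there are 2 negative, 1 zero pivots.
Hence Q is negative semidefinite.

negative semidefinite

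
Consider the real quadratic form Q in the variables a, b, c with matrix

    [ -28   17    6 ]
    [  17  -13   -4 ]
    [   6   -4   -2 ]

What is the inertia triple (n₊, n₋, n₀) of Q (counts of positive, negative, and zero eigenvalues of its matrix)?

(0, 3, 0)

Applying the same elementary operations to the rows and columns of A produces a congruent diagonal matrix with entries -28, -75/28, -2/3.
That gives 3 negative pivots.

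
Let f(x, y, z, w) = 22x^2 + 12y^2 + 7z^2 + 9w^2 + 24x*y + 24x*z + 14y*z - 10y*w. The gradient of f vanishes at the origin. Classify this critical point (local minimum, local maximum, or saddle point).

The Hessian at the origin is H = [[44, 24, 24, 0], [24, 24, 14, -10], [24, 14, 14, 0], [0, -10, 0, 18]].
Congruent diagonalization of H (simultaneous row and column reduction) yields pivots 44, 120/11, 5/6, 8.
Counting signs: 4 positive.
H is positive definite, so the origin is a strict local minimum.

local minimum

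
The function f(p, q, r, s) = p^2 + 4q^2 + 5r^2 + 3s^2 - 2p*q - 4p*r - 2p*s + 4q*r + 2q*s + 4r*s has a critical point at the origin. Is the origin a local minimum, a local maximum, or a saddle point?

local minimum

The Hessian at the origin is H = [[2, -2, -4, -2], [-2, 8, 4, 2], [-4, 4, 10, 4], [-2, 2, 4, 6]].
Row-reducing H symmetrically gives the diagonal entries 2, 6, 2, 4.
That gives 4 positive pivots.
H is positive definite, so the origin is a strict local minimum.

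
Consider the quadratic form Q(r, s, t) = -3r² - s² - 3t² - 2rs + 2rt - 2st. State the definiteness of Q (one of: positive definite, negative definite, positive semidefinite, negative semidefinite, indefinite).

negative semidefinite

The symmetric matrix is A = [[-3, -1, 1], [-1, -1, -1], [1, -1, -3]].
Row-reducing A symmetrically gives the diagonal entries -3, -2/3, 0.
Counting signs: 2 negative, 1 zero.
Hence Q is negative semidefinite.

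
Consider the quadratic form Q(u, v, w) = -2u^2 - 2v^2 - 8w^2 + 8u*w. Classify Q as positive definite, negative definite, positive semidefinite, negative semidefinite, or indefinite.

negative semidefinite

The symmetric matrix is A = [[-2, 0, 4], [0, -2, 0], [4, 0, -8]].
Congruent diagonalization of A (simultaneous row and column reduction) yields pivots -2, -2, 0.
That gives 2 negative, 1 zero pivots.
Hence Q is negative semidefinite.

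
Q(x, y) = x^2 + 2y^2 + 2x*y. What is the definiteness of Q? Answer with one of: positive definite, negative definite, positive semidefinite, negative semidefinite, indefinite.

positive definite

The symmetric matrix is A = [[1, 1], [1, 2]].
An LDLᵀ factorisation of A has diagonal entries 1, 1.
That gives 2 positive pivots.
Hence Q is positive definite.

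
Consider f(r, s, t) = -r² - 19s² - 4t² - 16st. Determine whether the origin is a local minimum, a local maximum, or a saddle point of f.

local maximum

The Hessian at the origin is H = [[-2, 0, 0], [0, -38, -16], [0, -16, -8]].
Row-reducing H symmetrically gives the diagonal entries -2, -38, -24/19.
So there are 3 negative pivots.
H is negative definite, so the origin is a strict local maximum.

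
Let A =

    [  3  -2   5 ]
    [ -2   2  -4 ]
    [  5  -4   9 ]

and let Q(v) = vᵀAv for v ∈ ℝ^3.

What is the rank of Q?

2

Congruent diagonalization of A (simultaneous row and column reduction) yields pivots 3, 2/3, 0.
Counting signs: 2 positive, 1 zero.
The rank is the number of nonzero pivots: 2.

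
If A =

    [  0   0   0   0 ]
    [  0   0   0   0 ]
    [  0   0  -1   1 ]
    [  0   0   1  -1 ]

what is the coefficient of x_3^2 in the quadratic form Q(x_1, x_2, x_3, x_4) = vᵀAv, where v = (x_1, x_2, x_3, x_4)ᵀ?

The coefficient of x_3^2 is the diagonal entry A[3,3] = -1.

-1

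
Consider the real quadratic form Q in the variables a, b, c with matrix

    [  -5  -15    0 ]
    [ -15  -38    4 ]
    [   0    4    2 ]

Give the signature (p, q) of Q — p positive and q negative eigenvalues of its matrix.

(1, 2)

Row-reducing A symmetrically gives the diagonal entries -5, 7, -2/7.
So there are 1 positive, 2 negative pivots.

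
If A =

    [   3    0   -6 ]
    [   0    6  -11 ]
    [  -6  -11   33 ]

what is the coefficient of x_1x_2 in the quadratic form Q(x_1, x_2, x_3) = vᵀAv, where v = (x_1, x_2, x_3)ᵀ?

The coefficient of x_1x_2 is A[1,2] + A[2,1] = 2·0 = 0.

0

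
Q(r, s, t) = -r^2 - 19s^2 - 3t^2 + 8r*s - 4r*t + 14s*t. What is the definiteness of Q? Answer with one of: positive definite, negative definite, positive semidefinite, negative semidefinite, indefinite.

The associated matrix is A = [[-1, 4, -2], [4, -19, 7], [-2, 7, -3]].
Applying the same elementary operations to the rows and columns of A produces a congruent diagonal matrix with entries -1, -3, 4/3.
So there are 1 positive, 2 negative pivots.
Hence Q is indefinite.

indefinite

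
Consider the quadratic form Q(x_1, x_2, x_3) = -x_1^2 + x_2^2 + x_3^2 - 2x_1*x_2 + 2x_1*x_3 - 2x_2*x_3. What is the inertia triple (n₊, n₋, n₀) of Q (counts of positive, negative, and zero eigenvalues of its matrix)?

The associated matrix is A = [[-1, -1, 1], [-1, 1, -1], [1, -1, 1]].
Symmetric row and column elimination reduces A to a congruent diagonal form with pivots -1, 2, 0.
So there are 1 positive, 1 negative, 1 zero pivots.

(1, 1, 1)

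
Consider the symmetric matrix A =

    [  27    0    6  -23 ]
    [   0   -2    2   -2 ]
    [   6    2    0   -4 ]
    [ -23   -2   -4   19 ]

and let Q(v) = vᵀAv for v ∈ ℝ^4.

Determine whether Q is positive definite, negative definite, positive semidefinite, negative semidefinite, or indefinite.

indefinite

Congruent diagonalization of A (simultaneous row and column reduction) yields pivots 27, -2, 2/3, 2/9.
That gives 3 positive, 1 negative pivots.
Hence Q is indefinite.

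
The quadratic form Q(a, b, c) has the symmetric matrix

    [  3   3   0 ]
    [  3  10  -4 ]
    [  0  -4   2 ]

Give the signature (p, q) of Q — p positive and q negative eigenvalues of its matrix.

Symmetric row and column elimination reduces A to a congruent diagonal form with pivots 3, 7, -2/7.
So there are 2 positive, 1 negative pivots.

(2, 1)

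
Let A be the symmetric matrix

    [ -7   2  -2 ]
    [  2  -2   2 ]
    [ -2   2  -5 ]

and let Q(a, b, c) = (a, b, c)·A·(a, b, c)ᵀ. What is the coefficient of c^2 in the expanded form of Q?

The coefficient of c^2 is the diagonal entry A[3,3] = -5.

-5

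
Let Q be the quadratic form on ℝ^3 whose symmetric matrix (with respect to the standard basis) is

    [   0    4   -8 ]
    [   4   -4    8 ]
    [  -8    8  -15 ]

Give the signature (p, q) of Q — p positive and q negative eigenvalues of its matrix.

(2, 1)

By Sylvester's law of inertia any congruent diagonalization of A has 2 positive, 1 negative and 0 zero entries.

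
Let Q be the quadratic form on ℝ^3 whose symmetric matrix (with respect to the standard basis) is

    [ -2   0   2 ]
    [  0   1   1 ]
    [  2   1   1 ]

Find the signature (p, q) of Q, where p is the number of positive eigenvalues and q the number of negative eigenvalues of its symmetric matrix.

Symmetric row and column elimination reduces A to a congruent diagonal form with pivots -2, 1, 2.
That gives 2 positive, 1 negative pivots.

(2, 1)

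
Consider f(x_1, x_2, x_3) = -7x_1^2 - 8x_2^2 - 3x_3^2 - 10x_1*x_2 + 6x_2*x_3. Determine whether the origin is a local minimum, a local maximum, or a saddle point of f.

The Hessian at the origin is H = [[-14, -10, 0], [-10, -16, 6], [0, 6, -6]].
Symmetric row and column elimination reduces H to a congruent diagonal form with pivots -14, -62/7, -60/31.
Counting signs: 3 negative.
H is negative definite, so the origin is a strict local maximum.

local maximum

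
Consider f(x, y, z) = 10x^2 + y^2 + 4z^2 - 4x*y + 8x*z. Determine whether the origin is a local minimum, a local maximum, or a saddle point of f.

local minimum

The Hessian at the origin is H = [[20, -4, 8], [-4, 2, 0], [8, 0, 8]].
Congruent diagonalization of H (simultaneous row and column reduction) yields pivots 20, 6/5, 8/3.
So there are 3 positive pivots.
H is positive definite, so the origin is a strict local minimum.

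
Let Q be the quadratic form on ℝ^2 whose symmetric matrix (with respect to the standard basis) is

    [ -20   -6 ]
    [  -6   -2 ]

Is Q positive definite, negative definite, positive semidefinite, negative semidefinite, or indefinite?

Row-reducing A symmetrically gives the diagonal entries -20, -1/5.
So there are 2 negative pivots.
Hence Q is negative definite.

negative definite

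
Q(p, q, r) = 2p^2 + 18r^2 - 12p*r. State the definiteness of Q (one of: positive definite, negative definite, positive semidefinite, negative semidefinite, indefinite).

The associated matrix is A = [[2, 0, -6], [0, 0, 0], [-6, 0, 18]].
Applying the same elementary operations to the rows and columns of A produces a congruent diagonal matrix with entries 2, 0, 0.
So there are 1 positive, 2 zero pivots.
Hence Q is positive semidefinite.

positive semidefinite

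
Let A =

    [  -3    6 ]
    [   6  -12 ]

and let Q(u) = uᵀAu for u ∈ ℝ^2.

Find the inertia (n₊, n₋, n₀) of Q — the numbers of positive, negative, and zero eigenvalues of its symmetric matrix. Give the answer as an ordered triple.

(0, 1, 1)

Row-reducing A symmetrically gives the diagonal entries -3, 0.
Counting signs: 1 negative, 1 zero.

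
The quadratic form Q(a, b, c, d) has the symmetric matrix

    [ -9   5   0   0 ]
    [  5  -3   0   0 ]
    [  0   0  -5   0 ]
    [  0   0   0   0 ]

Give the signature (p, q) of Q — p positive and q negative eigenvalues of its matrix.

Row-reducing A symmetrically gives the diagonal entries -9, -2/9, -5, 0.
So there are 3 negative, 1 zero pivots.

(0, 3)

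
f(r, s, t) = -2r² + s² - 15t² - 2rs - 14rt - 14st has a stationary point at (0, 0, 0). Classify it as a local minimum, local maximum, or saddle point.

saddle point

The Hessian at the origin is H = [[-4, -2, -14], [-2, 2, -14], [-14, -14, -30]].
Row-reducing H symmetrically gives the diagonal entries -4, 3, 8/3.
That gives 2 positive, 1 negative pivots.
H is indefinite, so the origin is a saddle point.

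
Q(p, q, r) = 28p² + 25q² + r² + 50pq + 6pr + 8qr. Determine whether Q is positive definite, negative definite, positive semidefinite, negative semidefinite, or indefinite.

The symmetric matrix of Q is A = [[28, 25, 3], [25, 25, 4], [3, 4, 1]].
Leading principal minors: Δ_1 = 28, Δ_2 = 75, Δ_3 = 2.
All leading principal minors are positive, so by Sylvester's criterion Q is positive definite.

positive definite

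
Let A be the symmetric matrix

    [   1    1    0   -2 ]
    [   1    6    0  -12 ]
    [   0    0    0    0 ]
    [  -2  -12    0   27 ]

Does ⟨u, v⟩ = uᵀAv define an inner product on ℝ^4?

Row-reducing A symmetrically gives the diagonal entries 1, 5, 0, 3.
That gives 3 positive, 1 zero pivots.
Hence Q is positive semidefinite.
⟨·,·⟩ is an inner product exactly when A is positive definite.

no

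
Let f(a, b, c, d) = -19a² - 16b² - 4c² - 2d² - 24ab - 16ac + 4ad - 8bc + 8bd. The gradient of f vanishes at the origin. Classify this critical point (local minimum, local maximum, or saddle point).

The Hessian at the origin is H = [[-38, -24, -16, 4], [-24, -32, -8, 8], [-16, -8, -8, 0], [4, 8, 0, -4]].
Row-reducing H symmetrically gives the diagonal entries -38, -320/19, -1, -4/5.
That gives 4 negative pivots.
H is negative definite, so the origin is a strict local maximum.

local maximum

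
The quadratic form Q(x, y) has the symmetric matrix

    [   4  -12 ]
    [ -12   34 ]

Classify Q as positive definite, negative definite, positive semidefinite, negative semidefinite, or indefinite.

Applying the same elementary operations to the rows and columns of A produces a congruent diagonal matrix with entries 4, -2.
So there are 1 positive, 1 negative pivots.
Hence Q is indefinite.

indefinite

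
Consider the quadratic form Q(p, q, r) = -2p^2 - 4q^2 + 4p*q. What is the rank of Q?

The associated matrix is A = [[-2, 2, 0], [2, -4, 0], [0, 0, 0]].
Row-reducing A symmetrically gives the diagonal entries -2, -2, 0.
So there are 2 negative, 1 zero pivots.
The rank is the number of nonzero pivots: 2.

2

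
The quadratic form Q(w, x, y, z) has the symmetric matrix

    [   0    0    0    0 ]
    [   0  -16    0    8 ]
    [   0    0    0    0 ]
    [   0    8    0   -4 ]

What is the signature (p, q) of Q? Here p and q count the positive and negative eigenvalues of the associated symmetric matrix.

Applying the same elementary operations to the rows and columns of A produces a congruent diagonal matrix with entries 0, -16, 0, 0.
So there are 1 negative, 3 zero pivots.

(0, 1)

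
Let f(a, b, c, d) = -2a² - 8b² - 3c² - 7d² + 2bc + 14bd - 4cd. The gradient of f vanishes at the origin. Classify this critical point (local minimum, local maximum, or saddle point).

local maximum

The Hessian at the origin is H = [[-4, 0, 0, 0], [0, -16, 2, 14], [0, 2, -6, -4], [0, 14, -4, -14]].
Applying the same elementary operations to the rows and columns of H produces a congruent diagonal matrix with entries -4, -16, -23/4, -20/23.
Counting signs: 4 negative.
H is negative definite, so the origin is a strict local maximum.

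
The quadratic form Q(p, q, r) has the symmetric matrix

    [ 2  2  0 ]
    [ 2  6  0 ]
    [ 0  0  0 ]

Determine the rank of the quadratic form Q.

Symmetric row and column elimination reduces A to a congruent diagonal form with pivots 2, 4, 0.
Counting signs: 2 positive, 1 zero.
The rank is the number of nonzero pivots: 2.

2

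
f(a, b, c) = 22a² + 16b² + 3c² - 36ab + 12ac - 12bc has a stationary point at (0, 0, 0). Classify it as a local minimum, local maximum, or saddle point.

The Hessian at the origin is H = [[44, -36, 12], [-36, 32, -12], [12, -12, 6]].
Applying the same elementary operations to the rows and columns of H produces a congruent diagonal matrix with entries 44, 28/11, 6/7.
That gives 3 positive pivots.
H is positive definite, so the origin is a strict local minimum.

local minimum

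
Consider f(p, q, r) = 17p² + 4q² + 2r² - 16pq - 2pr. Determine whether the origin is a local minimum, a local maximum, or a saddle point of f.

The Hessian at the origin is H = [[34, -16, -2], [-16, 8, 0], [-2, 0, 4]].
Symmetric row and column elimination reduces H to a congruent diagonal form with pivots 34, 8/17, 2.
So there are 3 positive pivots.
H is positive definite, so the origin is a strict local minimum.

local minimum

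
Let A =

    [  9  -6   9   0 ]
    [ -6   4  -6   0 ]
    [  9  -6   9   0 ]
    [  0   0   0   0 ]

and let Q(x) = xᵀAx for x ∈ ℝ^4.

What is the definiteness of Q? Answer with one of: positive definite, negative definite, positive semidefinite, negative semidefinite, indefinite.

Row-reducing A symmetrically gives the diagonal entries 9, 0, 0, 0.
That gives 1 positive, 3 zero pivots.
Hence Q is positive semidefinite.

positive semidefinite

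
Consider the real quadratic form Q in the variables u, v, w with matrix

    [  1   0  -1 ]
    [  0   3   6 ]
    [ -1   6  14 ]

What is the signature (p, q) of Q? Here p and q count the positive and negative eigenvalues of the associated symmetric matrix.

An LDLᵀ factorisation of A has diagonal entries 1, 3, 1.
That gives 3 positive pivots.

(3, 0)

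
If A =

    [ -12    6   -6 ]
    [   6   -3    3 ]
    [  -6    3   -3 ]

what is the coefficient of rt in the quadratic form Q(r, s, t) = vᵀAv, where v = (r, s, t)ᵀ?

The coefficient of rt is A[1,3] + A[3,1] = 2·(-6) = -12.

-12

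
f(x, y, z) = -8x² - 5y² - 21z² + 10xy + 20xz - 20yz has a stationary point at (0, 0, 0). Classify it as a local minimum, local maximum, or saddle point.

local maximum

The Hessian at the origin is H = [[-16, 10, 20], [10, -10, -20], [20, -20, -42]].
An LDLᵀ factorisation of H has diagonal entries -16, -15/4, -2.
Counting signs: 3 negative.
H is negative definite, so the origin is a strict local maximum.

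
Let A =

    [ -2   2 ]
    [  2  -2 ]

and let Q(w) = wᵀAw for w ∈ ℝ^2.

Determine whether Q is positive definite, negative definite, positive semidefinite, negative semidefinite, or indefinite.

For the 2×2 matrix [[-2, 2], [2, -2]]: det = -2·-2 − (2)² = 0, trace = -4.
det = 0 so one eigenvalue is zero; the form is semidefinite with the sign of the trace.

negative semidefinite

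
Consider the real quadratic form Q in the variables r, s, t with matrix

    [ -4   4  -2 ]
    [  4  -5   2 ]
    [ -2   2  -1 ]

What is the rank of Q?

2

Applying the same elementary operations to the rows and columns of A produces a congruent diagonal matrix with entries -4, -1, 0.
That gives 2 negative, 1 zero pivots.
The rank is the number of nonzero pivots: 2.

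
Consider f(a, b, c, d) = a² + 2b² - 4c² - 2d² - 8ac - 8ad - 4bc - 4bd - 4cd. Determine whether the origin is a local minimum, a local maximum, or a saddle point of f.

saddle point

The Hessian at the origin is H = [[2, 0, -8, -8], [0, 4, -4, -4], [-8, -4, -8, -4], [-8, -4, -4, -4]].
Row-reducing H symmetrically gives the diagonal entries 2, 4, -44, -40/11.
That gives 2 positive, 2 negative pivots.
H is indefinite, so the origin is a saddle point.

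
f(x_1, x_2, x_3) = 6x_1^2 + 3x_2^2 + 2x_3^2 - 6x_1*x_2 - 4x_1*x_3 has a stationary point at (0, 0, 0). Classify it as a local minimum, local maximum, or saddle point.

local minimum

The Hessian at the origin is H = [[12, -6, -4], [-6, 6, 0], [-4, 0, 4]].
Congruent diagonalization of H (simultaneous row and column reduction) yields pivots 12, 3, 4/3.
That gives 3 positive pivots.
H is positive definite, so the origin is a strict local minimum.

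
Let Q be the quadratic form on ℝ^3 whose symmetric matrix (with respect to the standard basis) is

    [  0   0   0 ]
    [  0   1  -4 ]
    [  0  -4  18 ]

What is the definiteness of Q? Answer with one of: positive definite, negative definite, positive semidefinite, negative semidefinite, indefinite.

Congruent diagonalization of A (simultaneous row and column reduction) yields pivots 0, 1, 2.
Counting signs: 2 positive, 1 zero.
Hence Q is positive semidefinite.

positive semidefinite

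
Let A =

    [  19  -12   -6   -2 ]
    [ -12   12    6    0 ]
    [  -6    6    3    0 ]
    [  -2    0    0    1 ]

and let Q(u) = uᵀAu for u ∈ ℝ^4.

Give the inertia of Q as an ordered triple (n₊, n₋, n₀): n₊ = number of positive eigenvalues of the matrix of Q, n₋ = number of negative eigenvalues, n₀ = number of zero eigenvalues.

Congruent diagonalization of A (simultaneous row and column reduction) yields pivots 19, 84/19, 0, 3/7.
So there are 3 positive, 1 zero pivots.

(3, 0, 1)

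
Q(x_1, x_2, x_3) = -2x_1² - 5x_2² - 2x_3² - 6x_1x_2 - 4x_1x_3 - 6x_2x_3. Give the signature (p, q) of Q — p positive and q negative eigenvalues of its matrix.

(0, 2)

Write A = [[-2, -3, -2], [-3, -5, -3], [-2, -3, -2]].
Congruent diagonalization of A (simultaneous row and column reduction) yields pivots -2, -1/2, 0.
So there are 2 negative, 1 zero pivots.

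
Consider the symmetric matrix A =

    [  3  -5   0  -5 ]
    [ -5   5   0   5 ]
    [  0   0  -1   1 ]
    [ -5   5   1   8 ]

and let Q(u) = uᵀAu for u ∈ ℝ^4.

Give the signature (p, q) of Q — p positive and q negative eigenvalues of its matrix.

(2, 2)

Congruent diagonalization of A (simultaneous row and column reduction) yields pivots 3, -10/3, -1, 4.
So there are 2 positive, 2 negative pivots.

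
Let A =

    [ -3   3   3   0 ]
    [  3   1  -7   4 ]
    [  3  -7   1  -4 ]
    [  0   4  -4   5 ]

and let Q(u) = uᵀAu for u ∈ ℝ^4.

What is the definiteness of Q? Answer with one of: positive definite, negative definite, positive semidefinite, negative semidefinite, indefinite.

Symmetric row and column elimination reduces A to a congruent diagonal form with pivots -3, 4, 0, 1.
So there are 2 positive, 1 negative, 1 zero pivots.
Hence Q is indefinite.

indefinite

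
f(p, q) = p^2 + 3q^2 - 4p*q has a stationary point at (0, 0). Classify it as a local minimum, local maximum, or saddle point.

The Hessian at the origin is H = [[2, -4], [-4, 6]].
det H = 2·6 − (-4)² = -4 < 0, so H is indefinite.
Therefore the origin is a saddle point.

saddle point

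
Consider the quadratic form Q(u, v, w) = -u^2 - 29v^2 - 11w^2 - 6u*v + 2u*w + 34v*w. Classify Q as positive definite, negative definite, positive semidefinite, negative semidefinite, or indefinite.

negative definite

Write A = [[-1, -3, 1], [-3, -29, 17], [1, 17, -11]].
Applying the same elementary operations to the rows and columns of A produces a congruent diagonal matrix with entries -1, -20, -1/5.
That gives 3 negative pivots.
Hence Q is negative definite.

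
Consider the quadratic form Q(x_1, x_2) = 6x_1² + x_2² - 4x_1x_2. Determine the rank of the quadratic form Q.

2

The associated matrix is A = [[6, -2], [-2, 1]].
Congruent diagonalization of A (simultaneous row and column reduction) yields pivots 6, 1/3.
So there are 2 positive pivots.
The rank is the number of nonzero pivots: 2.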